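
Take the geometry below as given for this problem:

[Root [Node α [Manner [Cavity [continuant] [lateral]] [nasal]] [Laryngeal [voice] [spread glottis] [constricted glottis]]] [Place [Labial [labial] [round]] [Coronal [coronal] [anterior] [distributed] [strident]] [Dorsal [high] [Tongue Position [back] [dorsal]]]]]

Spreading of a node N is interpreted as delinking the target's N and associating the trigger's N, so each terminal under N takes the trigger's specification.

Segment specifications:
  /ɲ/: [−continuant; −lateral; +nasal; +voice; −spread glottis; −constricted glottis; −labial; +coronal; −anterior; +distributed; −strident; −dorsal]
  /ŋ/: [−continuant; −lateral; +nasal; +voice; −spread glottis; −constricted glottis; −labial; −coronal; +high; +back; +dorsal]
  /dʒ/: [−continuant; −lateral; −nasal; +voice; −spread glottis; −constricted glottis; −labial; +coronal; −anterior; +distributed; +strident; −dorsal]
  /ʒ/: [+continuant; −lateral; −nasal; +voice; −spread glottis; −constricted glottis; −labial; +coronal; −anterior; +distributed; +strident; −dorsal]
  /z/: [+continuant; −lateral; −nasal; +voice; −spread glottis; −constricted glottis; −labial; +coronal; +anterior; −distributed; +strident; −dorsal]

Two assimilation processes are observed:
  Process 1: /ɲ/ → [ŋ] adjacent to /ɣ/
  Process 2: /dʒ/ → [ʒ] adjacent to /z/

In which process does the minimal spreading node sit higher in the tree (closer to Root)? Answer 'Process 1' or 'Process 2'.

Process 1

In Process 1, [coronal], [anterior], [distributed], [strident], [dorsal], [high], [back] change, so the minimal spreading node is Place at depth 1.
In Process 2, [continuant] changes, so the minimal spreading node is [continuant] at depth 4.
Place is closer to Root than [continuant], so Process 1 spreads the higher node.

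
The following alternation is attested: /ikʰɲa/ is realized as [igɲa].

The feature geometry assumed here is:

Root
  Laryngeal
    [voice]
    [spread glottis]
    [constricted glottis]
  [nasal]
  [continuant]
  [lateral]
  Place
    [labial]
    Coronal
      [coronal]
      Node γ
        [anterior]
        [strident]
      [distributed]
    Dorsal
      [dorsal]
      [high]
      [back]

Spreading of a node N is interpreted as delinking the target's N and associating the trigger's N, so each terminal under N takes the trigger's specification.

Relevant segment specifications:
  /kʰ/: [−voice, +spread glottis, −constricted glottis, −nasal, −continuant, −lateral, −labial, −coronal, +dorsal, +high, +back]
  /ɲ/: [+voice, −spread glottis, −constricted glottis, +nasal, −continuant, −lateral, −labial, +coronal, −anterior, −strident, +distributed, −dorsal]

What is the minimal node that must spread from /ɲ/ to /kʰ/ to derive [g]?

Laryngeal

The alternation /kʰ/ → [g] changes [voice], [spread glottis] and nothing else.
The smallest constituent containing every changed terminal is Laryngeal — each of its daughters lacks at least one of the affected features.
Spreading Laryngeal from /ɲ/ overwrites each of those terminals with /ɲ/'s values, yielding exactly [g].
[dorsal], [nasal] — on which /ɲ/ differs from /kʰ/ — are unchanged, so Root cannot have spread; the constituent is no larger than Laryngeal.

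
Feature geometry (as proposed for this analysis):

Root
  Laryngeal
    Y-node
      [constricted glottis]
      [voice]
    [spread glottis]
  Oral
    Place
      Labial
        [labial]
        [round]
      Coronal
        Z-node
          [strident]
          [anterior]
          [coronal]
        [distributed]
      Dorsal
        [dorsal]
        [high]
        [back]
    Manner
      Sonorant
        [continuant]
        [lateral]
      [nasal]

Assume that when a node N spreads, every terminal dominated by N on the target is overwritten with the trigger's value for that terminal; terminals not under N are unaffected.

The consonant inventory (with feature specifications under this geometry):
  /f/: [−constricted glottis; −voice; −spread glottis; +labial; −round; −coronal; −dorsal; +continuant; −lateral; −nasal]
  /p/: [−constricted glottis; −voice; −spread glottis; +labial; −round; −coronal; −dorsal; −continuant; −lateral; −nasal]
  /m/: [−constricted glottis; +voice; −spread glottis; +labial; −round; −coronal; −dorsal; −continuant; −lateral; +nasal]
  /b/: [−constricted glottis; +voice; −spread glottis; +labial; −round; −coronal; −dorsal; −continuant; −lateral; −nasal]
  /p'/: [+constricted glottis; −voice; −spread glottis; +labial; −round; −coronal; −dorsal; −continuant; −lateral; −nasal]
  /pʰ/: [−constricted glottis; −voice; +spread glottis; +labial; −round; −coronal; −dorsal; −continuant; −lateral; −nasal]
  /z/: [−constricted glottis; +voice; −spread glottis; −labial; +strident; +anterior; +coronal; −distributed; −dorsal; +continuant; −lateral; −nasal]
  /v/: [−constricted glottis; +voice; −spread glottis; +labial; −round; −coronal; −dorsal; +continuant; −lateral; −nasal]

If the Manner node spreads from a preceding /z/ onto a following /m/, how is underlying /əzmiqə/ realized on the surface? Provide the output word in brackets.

[əzviqə]

Manner immediately or transitively dominates [continuant], [lateral], [nasal].
After delinking /m/'s Manner and linking /z/'s, the affected terminals become [+continuant], [−lateral], [−nasal]; [constricted glottis], [voice], [spread glottis], … (outside Manner) are retained from /m/.
Among the inventory, only /v/ has exactly this specification, giving the surface form [əzviqə].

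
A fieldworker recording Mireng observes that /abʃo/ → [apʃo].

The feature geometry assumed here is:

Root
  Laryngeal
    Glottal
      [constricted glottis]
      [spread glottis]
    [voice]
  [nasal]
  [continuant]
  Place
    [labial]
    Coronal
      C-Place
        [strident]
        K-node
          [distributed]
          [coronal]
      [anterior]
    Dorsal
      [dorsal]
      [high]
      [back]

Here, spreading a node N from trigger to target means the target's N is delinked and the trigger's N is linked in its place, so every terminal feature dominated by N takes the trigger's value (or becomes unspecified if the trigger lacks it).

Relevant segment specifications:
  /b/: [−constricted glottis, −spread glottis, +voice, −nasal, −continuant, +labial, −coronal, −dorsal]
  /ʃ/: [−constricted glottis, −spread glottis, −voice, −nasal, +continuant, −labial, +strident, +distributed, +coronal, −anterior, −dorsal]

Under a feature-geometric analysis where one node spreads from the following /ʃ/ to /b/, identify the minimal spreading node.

/b/ and [p] differ in [voice]; every other specified feature is identical.
Since just one terminal is affected and it takes /ʃ/'s value, spreading the terminal [voice] alone is sufficient and minimal.
Features on which the two segments disagree outside [voice], such as [continuant], [labial], are unchanged — nothing dominating them spread, and [voice] is the minimal sufficient constituent.

[voice]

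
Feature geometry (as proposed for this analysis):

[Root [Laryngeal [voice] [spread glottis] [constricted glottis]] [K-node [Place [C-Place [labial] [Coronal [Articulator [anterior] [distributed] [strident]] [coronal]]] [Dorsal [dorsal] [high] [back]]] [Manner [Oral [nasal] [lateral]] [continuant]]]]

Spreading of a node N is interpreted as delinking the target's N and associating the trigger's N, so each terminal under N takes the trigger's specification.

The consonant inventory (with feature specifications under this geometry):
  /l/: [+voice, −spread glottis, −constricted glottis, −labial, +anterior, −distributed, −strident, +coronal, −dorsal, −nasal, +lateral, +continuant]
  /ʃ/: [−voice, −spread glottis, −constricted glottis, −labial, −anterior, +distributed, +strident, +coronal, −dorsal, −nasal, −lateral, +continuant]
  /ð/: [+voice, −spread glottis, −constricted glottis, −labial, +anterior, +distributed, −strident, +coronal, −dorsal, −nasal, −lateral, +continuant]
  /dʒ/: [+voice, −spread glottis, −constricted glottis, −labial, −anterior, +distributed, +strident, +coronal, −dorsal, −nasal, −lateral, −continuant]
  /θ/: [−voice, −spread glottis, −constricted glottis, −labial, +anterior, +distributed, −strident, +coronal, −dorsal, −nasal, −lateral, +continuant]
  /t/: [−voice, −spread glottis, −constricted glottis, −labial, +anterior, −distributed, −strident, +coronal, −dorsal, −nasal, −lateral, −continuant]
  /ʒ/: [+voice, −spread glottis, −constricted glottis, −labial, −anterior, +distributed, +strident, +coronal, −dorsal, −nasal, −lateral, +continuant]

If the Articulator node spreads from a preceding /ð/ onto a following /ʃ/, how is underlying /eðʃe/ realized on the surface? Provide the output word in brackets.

Articulator immediately or transitively dominates [anterior], [distributed], [strident].
After delinking /ʃ/'s Articulator and linking /ð/'s, the affected terminals become [+anterior], [+distributed], [−strident]; [voice], [spread glottis], [constricted glottis], … (outside Articulator) are retained from /ʃ/.
This feature bundle is that of [θ], so /eðʃe/ surfaces as [eðθe].

[eðθe]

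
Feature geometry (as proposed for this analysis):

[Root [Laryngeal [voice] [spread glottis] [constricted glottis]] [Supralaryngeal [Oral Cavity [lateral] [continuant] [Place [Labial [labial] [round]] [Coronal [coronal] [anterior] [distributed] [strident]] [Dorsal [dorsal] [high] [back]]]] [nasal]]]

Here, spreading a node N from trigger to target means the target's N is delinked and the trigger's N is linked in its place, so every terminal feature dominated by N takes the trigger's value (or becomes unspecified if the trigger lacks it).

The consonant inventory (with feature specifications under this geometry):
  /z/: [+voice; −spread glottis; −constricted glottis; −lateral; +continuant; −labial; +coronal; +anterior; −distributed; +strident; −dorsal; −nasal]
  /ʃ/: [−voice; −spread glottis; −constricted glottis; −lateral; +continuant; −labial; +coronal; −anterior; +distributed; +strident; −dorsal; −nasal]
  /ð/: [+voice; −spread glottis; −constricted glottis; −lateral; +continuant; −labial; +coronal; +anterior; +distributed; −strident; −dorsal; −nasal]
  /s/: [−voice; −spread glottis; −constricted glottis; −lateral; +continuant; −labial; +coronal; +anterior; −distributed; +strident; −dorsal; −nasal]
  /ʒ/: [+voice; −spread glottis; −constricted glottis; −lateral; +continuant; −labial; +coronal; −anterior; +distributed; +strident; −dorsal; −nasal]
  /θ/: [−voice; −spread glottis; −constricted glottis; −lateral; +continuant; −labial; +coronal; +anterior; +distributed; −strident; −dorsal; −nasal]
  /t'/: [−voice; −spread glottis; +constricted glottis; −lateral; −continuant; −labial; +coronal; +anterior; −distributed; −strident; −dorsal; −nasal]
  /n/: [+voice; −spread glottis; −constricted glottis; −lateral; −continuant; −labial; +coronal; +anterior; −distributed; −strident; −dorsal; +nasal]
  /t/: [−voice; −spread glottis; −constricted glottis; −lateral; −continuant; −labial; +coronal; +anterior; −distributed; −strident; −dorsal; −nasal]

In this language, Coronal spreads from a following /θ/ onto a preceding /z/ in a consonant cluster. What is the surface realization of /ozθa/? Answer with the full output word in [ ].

Coronal immediately or transitively dominates [coronal], [anterior], [distributed], [strident].
Spreading Coronal from /θ/ onto /z/ replaces those values with /θ/'s: [+coronal], [+anterior], [+distributed], [−strident]. Features outside Coronal ([voice], [spread glottis], [constricted glottis], …) stay as in /z/.
Among the inventory, only /ð/ has exactly this specification, giving the surface form [oðθa].

[oðθa]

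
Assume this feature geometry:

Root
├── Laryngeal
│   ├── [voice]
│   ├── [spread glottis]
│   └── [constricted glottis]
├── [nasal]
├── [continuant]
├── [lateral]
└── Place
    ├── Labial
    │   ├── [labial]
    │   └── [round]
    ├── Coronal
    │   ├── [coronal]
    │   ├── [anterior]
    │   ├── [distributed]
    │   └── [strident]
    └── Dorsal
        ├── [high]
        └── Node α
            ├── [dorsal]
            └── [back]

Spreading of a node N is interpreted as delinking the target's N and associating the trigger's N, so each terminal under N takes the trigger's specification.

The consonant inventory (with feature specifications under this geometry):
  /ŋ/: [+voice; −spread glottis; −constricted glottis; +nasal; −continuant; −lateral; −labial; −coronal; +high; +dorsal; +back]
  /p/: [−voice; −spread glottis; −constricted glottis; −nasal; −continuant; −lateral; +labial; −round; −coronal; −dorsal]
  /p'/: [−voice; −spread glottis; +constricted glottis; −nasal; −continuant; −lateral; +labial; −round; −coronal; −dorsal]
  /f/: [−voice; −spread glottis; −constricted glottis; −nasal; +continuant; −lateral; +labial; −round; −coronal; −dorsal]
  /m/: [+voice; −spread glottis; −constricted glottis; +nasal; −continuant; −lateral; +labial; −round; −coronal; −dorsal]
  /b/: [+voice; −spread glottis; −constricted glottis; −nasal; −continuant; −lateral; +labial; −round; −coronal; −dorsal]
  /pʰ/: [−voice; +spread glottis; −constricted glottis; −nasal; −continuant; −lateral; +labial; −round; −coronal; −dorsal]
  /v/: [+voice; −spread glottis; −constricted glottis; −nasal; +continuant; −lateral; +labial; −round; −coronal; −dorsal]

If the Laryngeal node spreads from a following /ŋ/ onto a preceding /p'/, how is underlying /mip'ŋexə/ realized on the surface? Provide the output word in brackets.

Terminals under Laryngeal in this geometry: [voice], [spread glottis], [constricted glottis].
The target acquires /ŋ/'s values for everything under Laryngeal — [+voice], [−spread glottis], [−constricted glottis] — while keeping its own [nasal], [continuant], [lateral], ….
This feature bundle is that of [b], so /mip'ŋexə/ surfaces as [mibŋexə].

[mibŋexə]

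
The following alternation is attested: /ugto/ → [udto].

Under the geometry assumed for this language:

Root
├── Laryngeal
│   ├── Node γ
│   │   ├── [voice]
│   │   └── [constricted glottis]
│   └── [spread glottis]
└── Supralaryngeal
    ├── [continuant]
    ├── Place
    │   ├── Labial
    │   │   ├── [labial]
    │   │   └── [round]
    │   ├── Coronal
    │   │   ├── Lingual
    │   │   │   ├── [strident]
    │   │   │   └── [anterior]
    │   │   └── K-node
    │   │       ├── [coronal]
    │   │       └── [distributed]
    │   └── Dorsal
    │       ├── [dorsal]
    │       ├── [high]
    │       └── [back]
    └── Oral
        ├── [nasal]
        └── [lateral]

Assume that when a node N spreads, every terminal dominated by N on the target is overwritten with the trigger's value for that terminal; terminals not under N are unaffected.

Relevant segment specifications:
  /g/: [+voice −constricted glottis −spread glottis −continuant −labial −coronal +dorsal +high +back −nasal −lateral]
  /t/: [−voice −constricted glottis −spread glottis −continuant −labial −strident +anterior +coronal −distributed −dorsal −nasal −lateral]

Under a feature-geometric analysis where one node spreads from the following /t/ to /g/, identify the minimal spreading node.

Feature comparison: [coronal], [anterior], [distributed], [strident], [dorsal], [high], [back] differ between /g/ and [d]; the remaining terminals match.
In this geometry the lowest node dominating all of them is Place: every daughter of Place dominates only a proper subset, so no lower node suffices.
Spreading Place from /t/ overwrites each of those terminals with /t/'s values, yielding exactly [d].
[voice], a feature on which the two segments disagree outside Place, is unchanged — nothing dominating it spread, and Place is the minimal sufficient constituent.

Place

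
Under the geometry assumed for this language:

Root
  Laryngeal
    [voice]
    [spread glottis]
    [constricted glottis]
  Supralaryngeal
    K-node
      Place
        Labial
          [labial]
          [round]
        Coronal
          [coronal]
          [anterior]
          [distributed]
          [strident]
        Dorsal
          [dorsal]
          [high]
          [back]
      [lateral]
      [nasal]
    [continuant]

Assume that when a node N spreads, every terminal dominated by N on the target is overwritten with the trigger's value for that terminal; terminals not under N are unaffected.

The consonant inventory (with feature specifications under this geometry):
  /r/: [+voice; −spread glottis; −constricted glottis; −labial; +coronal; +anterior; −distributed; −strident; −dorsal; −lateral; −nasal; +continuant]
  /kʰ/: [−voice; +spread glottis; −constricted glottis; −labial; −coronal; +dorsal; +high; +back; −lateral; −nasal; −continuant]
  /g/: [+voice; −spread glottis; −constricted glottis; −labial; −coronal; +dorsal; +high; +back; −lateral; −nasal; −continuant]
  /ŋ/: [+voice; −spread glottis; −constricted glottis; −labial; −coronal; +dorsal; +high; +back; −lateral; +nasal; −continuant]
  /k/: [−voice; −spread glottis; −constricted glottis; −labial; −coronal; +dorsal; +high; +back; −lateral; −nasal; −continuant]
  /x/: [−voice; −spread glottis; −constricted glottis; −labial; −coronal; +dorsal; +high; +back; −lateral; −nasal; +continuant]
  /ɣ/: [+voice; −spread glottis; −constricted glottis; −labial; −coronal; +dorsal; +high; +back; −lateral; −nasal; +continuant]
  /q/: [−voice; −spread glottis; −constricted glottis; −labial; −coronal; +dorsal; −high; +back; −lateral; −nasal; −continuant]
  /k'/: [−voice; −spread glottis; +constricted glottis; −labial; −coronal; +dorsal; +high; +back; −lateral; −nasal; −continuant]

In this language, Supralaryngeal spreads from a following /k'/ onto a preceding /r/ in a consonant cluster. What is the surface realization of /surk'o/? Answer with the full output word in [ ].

The Supralaryngeal node dominates the terminals [labial], [round], [coronal], [anterior], [distributed], [strident], [dorsal], [high], [back], [lateral], [nasal], [continuant].
The target acquires /k'/'s values for everything under Supralaryngeal — [−labial], [−coronal], [+dorsal], [+high], [+back], [−lateral], [−nasal], [−continuant] — while keeping its own [voice], [spread glottis], [constricted glottis].
Among the inventory, only /g/ has exactly this specification, giving the surface form [sugk'o].

[sugk'o]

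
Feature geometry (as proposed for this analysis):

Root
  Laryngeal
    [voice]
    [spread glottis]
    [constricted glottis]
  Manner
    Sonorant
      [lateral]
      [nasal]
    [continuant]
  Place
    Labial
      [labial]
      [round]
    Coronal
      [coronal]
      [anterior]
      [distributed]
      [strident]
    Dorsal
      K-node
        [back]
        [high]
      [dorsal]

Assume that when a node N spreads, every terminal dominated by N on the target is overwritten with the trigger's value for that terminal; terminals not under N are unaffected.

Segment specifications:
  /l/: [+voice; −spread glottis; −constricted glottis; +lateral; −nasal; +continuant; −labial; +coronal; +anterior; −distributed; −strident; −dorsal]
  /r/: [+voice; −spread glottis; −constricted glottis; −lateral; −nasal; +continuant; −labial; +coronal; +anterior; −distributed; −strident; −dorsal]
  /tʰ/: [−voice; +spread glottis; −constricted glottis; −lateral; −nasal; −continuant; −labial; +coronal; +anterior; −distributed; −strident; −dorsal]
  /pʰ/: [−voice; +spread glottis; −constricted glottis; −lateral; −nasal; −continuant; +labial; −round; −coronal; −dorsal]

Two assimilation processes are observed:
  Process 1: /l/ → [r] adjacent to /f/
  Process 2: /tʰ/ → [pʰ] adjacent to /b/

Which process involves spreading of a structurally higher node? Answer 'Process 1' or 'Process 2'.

Process 2

In Process 1, [lateral] changes, so the minimal spreading node is [lateral] at depth 3.
In Process 2, [labial], [round], [coronal], [anterior], [distributed], [strident] change, so the minimal spreading node is Place at depth 1.
Depth 1 < depth 3; Process 2 involves the structurally higher constituent Place.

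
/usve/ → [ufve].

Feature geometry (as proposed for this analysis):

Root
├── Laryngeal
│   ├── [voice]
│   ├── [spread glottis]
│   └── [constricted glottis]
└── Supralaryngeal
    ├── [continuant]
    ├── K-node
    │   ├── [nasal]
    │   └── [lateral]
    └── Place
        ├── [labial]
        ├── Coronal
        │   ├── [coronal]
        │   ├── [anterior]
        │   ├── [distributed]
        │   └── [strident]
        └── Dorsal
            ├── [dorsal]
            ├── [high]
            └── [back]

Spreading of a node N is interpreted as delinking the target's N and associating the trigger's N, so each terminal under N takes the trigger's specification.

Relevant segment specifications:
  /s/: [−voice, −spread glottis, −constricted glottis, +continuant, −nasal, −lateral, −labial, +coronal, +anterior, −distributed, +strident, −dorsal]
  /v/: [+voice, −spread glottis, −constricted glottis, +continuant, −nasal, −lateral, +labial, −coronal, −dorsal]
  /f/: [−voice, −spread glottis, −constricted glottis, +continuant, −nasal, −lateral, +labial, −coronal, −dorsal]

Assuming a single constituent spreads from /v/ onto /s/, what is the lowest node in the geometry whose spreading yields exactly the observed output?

Place

Comparing /s/ with its surface form [f], the features that change are [labial], [coronal], [anterior], [distributed], [strident].
In this geometry the lowest node dominating all of them is Place: every daughter of Place dominates only a proper subset, so no lower node suffices.
Delinking /s/'s Place and associating /v/'s Place gives precisely the feature bundle of [f].
[voice] stays as in /s/ although /v/ differs there, so no node dominating it spread; among the remaining candidates Place is the lowest that derives the output.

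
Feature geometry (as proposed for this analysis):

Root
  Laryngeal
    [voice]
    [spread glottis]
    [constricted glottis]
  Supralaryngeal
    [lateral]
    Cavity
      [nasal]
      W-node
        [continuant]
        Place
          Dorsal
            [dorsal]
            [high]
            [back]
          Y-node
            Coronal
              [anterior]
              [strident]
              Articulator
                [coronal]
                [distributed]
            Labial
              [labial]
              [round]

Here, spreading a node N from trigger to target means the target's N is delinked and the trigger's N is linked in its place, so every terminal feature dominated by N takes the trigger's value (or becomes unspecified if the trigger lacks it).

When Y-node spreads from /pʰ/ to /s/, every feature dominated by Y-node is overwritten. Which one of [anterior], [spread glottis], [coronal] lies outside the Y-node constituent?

Under this geometry, Y-node contains [anterior], [strident], [coronal], [distributed], [labial], [round].
[anterior], [coronal] all lie under Y-node, so they are overwritten when Y-node spreads.
[spread glottis] is not within the Y-node subtree (it hangs from Laryngeal), so /s/'s [spread glottis] value survives.

[spread glottis]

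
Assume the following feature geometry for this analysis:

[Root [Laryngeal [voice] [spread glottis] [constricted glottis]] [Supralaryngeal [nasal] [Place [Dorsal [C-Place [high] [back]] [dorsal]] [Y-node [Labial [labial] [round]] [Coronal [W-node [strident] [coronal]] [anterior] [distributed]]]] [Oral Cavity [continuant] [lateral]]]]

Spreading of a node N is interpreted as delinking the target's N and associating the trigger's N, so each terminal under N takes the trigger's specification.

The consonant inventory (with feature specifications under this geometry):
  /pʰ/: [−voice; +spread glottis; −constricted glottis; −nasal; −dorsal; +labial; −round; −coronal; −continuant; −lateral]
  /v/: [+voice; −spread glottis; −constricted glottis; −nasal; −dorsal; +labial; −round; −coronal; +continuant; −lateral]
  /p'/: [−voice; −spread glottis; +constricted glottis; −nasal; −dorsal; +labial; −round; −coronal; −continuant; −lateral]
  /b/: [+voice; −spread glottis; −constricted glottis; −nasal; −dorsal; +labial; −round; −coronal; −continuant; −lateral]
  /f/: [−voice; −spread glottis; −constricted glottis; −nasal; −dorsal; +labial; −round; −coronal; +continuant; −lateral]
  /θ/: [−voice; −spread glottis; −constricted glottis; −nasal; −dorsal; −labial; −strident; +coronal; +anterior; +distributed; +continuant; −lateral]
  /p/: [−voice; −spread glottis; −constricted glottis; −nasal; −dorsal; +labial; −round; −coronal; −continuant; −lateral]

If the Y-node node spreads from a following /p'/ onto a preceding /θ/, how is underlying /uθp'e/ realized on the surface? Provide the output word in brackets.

[ufp'e]

Y-node immediately or transitively dominates [labial], [round], [strident], [coronal], [anterior], [distributed].
Spreading Y-node from /p'/ onto /θ/ replaces those values with /p'/'s: [+labial], [−round], [−coronal]. Features outside Y-node ([voice], [spread glottis], [constricted glottis], …) stay as in /θ/.
This feature bundle is that of [f], so /uθp'e/ surfaces as [ufp'e].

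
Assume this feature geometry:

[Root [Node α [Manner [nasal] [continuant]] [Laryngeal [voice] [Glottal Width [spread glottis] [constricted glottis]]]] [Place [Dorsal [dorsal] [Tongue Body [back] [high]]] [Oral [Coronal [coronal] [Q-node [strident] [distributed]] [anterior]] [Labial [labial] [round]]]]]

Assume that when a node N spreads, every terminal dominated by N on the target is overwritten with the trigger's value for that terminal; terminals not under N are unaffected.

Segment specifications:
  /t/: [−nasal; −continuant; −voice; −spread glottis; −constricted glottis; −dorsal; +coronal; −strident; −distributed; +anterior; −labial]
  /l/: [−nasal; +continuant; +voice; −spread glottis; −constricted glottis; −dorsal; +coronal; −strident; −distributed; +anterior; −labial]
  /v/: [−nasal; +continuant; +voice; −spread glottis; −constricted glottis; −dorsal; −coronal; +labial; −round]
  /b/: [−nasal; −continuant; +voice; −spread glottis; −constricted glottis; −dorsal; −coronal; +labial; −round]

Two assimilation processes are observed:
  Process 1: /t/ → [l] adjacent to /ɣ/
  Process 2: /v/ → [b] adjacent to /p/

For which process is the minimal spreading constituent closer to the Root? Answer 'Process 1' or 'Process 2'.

Process 1

Process 1 alters [voice], [continuant]; the lowest common ancestor is Node α (depth 1 from Root).
Process 2: the feature that changes is [continuant]; the minimal node is [continuant] (depth 3).
Node α (depth 1) sits above [continuant] (depth 3), making Process 1 the one with the higher spreading node.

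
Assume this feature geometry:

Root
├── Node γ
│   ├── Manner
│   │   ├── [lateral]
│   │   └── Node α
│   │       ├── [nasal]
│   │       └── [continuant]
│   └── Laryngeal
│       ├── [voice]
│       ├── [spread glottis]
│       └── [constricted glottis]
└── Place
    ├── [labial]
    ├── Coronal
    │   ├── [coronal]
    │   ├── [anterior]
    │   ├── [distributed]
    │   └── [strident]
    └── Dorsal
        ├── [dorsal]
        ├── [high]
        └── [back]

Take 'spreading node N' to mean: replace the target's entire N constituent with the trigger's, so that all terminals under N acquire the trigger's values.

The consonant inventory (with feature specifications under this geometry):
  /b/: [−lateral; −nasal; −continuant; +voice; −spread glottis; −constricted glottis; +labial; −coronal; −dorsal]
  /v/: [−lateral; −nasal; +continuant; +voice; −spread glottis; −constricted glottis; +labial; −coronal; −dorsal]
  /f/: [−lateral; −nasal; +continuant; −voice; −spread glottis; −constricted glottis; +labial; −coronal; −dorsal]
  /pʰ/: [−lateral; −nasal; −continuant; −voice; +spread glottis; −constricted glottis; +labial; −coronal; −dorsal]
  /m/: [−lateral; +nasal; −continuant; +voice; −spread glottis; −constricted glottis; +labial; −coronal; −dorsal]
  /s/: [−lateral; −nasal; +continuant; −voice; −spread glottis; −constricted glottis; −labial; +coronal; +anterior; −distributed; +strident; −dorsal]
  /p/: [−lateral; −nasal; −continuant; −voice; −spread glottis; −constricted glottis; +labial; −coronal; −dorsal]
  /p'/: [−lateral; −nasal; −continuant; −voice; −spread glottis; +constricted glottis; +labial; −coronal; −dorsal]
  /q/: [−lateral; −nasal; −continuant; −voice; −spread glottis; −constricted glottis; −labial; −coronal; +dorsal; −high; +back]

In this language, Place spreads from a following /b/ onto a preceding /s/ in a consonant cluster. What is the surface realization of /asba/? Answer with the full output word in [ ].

[afba]

Terminals under Place in this geometry: [labial], [coronal], [anterior], [distributed], [strident], [dorsal], [high], [back].
The target acquires /b/'s values for everything under Place — [+labial], [−coronal], [−dorsal] — while keeping its own [lateral], [nasal], [continuant], ….
The resulting bundle matches /f/ in the inventory; substituting it for /s/ gives [afba].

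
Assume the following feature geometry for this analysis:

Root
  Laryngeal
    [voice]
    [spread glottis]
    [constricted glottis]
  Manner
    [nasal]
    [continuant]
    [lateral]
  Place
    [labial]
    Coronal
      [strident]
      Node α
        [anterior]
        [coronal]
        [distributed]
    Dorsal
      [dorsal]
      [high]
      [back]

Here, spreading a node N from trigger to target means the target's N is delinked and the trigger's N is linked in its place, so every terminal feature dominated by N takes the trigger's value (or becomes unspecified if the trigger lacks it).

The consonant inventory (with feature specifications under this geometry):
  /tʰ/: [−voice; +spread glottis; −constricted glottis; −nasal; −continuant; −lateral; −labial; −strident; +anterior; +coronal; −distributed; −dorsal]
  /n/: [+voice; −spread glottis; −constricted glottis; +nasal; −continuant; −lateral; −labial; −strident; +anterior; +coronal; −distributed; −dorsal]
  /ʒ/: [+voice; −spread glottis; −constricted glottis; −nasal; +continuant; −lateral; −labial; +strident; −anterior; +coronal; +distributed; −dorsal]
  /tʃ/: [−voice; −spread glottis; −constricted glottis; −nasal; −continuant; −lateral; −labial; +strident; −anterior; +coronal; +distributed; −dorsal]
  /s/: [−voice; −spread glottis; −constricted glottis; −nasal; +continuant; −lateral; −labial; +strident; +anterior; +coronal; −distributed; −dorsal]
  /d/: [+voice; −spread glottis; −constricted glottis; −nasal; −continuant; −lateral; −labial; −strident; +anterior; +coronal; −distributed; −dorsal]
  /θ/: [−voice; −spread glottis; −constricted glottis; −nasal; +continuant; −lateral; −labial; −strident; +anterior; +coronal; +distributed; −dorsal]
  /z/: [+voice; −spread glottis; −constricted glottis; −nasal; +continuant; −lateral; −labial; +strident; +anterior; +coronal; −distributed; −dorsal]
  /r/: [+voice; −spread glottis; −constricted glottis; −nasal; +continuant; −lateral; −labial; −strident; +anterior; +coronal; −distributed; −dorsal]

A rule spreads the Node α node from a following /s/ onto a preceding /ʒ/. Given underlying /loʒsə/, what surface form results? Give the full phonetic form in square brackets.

[lozsə]

Node α immediately or transitively dominates [anterior], [coronal], [distributed].
After delinking /ʒ/'s Node α and linking /s/'s, the affected terminals become [+anterior], [+coronal], [−distributed]; [voice], [spread glottis], [constricted glottis], … (outside Node α) are retained from /ʒ/.
Among the inventory, only /z/ has exactly this specification, giving the surface form [lozsə].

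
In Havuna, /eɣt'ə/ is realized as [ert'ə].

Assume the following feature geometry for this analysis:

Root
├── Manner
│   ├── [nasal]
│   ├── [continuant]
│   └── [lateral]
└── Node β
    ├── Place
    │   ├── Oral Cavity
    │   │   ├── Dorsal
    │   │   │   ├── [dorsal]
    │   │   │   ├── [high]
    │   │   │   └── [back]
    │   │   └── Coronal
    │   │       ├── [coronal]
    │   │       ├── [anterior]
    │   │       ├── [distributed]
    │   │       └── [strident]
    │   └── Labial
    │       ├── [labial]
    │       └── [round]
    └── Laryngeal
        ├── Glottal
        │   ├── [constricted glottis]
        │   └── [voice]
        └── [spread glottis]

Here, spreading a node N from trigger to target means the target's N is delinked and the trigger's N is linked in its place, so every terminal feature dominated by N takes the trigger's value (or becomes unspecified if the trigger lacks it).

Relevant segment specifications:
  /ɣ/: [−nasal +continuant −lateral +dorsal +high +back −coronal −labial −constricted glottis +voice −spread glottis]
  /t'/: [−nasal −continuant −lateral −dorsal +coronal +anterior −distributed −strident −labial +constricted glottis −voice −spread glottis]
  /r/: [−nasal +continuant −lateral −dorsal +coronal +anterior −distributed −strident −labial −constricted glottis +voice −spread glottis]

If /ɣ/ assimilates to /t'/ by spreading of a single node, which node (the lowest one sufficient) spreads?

Feature comparison: [coronal], [anterior], [distributed], [strident], [dorsal], [high], [back] differ between /ɣ/ and [r]; the remaining terminals match.
Tracing each changed feature up the tree, the paths first meet at Oral Cavity; any lower node misses at least one of them.
If Oral Cavity spreads, every terminal under it takes /t'/'s value, producing [r] as observed.
Features on which the two segments disagree outside Oral Cavity, such as [continuant], [voice], are unchanged — nothing dominating them spread, and Oral Cavity is the minimal sufficient constituent.

Oral Cavity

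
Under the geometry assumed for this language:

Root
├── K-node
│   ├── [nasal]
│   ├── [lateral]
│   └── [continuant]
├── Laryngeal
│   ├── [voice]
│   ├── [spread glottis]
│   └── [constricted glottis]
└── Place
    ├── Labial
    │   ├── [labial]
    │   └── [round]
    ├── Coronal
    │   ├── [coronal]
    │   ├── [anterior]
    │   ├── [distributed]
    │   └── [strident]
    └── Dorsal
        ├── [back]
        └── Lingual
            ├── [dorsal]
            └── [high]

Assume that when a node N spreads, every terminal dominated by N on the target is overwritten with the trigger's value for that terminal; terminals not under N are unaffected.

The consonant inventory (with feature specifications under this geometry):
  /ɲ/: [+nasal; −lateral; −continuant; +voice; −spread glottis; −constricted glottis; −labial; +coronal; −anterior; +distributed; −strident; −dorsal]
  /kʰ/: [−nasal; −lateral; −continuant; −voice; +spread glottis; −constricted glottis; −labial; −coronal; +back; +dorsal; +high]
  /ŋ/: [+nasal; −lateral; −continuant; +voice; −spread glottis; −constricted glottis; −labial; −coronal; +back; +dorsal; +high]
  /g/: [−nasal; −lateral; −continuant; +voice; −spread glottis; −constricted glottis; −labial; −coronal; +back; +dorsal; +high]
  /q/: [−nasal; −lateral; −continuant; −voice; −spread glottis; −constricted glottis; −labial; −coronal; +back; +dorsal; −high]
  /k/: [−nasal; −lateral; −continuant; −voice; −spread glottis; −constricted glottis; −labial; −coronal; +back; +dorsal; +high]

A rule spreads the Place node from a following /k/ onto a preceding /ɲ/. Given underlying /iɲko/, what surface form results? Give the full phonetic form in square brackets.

Terminals under Place in this geometry: [labial], [round], [coronal], [anterior], [distributed], [strident], [back], [dorsal], [high].
After delinking /ɲ/'s Place and linking /k/'s, the affected terminals become [−labial], [−coronal], [+back], [+dorsal], [+high]; [nasal], [lateral], [continuant], … (outside Place) are retained from /ɲ/.
Among the inventory, only /ŋ/ has exactly this specification, giving the surface form [iŋko].

[iŋko]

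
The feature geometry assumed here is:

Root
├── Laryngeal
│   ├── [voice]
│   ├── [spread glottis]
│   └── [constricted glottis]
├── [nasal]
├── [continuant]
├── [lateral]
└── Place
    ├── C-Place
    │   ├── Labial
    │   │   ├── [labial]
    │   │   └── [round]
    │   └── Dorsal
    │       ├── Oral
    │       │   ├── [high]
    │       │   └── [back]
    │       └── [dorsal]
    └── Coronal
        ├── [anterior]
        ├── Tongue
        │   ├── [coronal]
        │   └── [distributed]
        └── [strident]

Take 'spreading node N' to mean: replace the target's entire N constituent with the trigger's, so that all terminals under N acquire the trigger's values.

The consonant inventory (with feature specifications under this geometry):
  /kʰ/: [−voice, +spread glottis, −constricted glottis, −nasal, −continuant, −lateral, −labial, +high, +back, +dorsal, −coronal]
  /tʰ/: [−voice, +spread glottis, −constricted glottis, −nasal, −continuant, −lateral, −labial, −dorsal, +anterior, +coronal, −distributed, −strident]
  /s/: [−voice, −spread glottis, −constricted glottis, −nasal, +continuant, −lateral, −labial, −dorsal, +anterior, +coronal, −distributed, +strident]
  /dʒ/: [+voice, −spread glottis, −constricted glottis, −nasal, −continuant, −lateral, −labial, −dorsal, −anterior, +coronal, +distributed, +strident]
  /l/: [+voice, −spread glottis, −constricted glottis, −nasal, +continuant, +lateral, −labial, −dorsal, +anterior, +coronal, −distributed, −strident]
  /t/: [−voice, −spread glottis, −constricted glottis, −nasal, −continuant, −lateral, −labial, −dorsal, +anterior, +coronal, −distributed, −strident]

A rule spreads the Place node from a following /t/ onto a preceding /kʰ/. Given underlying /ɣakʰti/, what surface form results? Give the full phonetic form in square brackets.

Place immediately or transitively dominates [labial], [round], [high], [back], [dorsal], [anterior], [coronal], [distributed], [strident].
The target acquires /t/'s values for everything under Place — [−labial], [−dorsal], [+anterior], [+coronal], [−distributed], [−strident] — while keeping its own [voice], [spread glottis], [constricted glottis], ….
This feature bundle is that of [tʰ], so /ɣakʰti/ surfaces as [ɣatʰti].

[ɣatʰti]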